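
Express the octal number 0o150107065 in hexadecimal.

0x1A08E35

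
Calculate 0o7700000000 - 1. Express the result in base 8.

The trailing 8 digits are 0, so subtracting 1 borrows through: they become 7 and the next digit up decrements.

0o7677777777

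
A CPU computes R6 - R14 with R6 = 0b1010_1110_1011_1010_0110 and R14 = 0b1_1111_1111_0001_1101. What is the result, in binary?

Subtract column by column in base 2:
  0-1 → 1 (borrow)
  1-0-1 → 0
  1-1 → 0
  0-1 → 1 (borrow)
  0-1-1 → 0 (borrow)
  1-0-1 → 0
  0-0 → 0
  1-0 → 1
  1-1 → 0
  1-1 → 0
  0-1 → 1 (borrow)
  1-1-1 → 1 (borrow)
  0-1-1 → 0 (borrow)
  1-1-1 → 1 (borrow)
  1-1-1 → 1 (borrow)
  1-1-1 → 1 (borrow)
  0-1-1 → 0 (borrow)
  1-0-1 → 0
  0-0 → 0
  1-0 → 1

0b10001110110010001001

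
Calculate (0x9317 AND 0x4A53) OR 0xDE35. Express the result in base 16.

0x9317 AND 0x4A53 = 0x0213.
Then OR with 0xDE35.

0xDE37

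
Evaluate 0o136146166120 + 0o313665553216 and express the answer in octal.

Add column by column in base 8, right to left:
  0+6 = 6
  2+1 = 3
  1+2 = 3
  6+3 = 1 carry 1
  6+5+1 = 4 carry 1
  1+5+1 = 7
  6+5 = 3 carry 1
  4+6+1 = 3 carry 1
  1+6+1 = 0 carry 1
  6+3+1 = 2 carry 1
  3+1+1 = 5
  1+3 = 4

0o452033741336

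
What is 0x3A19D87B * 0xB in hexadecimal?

0x27F1C4D49

Multiply each base-16 digit by 11, carrying:
  B×11 = 121 → write 9 carry 7
  7×11+7 = 84 → write 4 carry 5
  8×11+5 = 93 → write D carry 5
  D×11+5 = 148 → write 4 carry 9
  9×11+9 = 108 → write C carry 6
  1×11+6 = 17 → write 1 carry 1
  A×11+1 = 111 → write F carry 6
  3×11+6 = 39 → write 7 carry 2
  remaining carry: 2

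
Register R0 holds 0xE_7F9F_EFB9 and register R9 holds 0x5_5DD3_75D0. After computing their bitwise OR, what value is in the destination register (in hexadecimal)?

OR each hex digit independently (no carries):
  E|5=F, 7|5=7, F|D=F, 9|D=D, F|3=F, E|7=F, F|5=F, B|D=F, 9|0=9

0xF7FDFFFF9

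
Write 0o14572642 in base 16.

0x32F5A2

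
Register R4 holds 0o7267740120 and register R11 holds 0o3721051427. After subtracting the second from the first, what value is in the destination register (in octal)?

0o3346666471

Subtract column by column in base 8:
  0-7 → 1 (borrow)
  2-2-1 → 7 (borrow)
  1-4-1 → 4 (borrow)
  0-1-1 → 6 (borrow)
  4-5-1 → 6 (borrow)
  7-0-1 → 6
  7-1 → 6
  6-2 → 4
  2-7 → 3 (borrow)
  7-3-1 → 3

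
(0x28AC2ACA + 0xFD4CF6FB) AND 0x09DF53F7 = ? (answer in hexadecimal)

Add column by column in base 16, right to left:
  A+B = 5 carry 1
  C+F+1 = C carry 1
  A+6+1 = 1 carry 1
  2+F+1 = 2 carry 1
  C+C+1 = 9 carry 1
  A+4+1 = F
  8+D = 5 carry 1
  2+F+1 = 2 carry 1
  final carry 1
Sum = 0x125F921C5; now AND with 0x09DF53F7:
  1&0=0, 2&0=0, 5&9=1, F&D=D, 9&F=9, 2&5=0, 1&3=1, C&F=C, 5&7=5

0x1D901C5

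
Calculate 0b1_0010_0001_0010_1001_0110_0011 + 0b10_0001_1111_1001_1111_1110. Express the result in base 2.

Add column by column in base 2, right to left:
  1+0 = 1
  1+1 = 0 carry 1
  0+1+1 = 0 carry 1
  0+1+1 = 0 carry 1
  0+1+1 = 0 carry 1
  1+1+1 = 1 carry 1
  1+1+1 = 1 carry 1
  0+1+1 = 0 carry 1
  1+1+1 = 1 carry 1
  0+0+1 = 1
  0+0 = 0
  1+1 = 0 carry 1
  0+1+1 = 0 carry 1
  1+1+1 = 1 carry 1
  0+1+1 = 0 carry 1
  0+1+1 = 0 carry 1
  1+1+1 = 1 carry 1
  0+0+1 = 1
  0+0 = 0
  0+0 = 0
  0+0 = 0
  1+1 = 0 carry 1
  0+0+1 = 1
  0+0 = 0
  1+0 = 1

0b1010000110010001101100001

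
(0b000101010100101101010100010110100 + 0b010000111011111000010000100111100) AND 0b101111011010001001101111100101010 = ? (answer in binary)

0b110010000000001100100100100000

Add column by column in base 2, right to left:
  0+0 = 0
  0+0 = 0
  1+1 = 0 carry 1
  0+1+1 = 0 carry 1
  1+1+1 = 1 carry 1
  1+1+1 = 1 carry 1
  0+0+1 = 1
  1+0 = 1
  0+1 = 1
  0+0 = 0
  0+0 = 0
  1+0 = 1
  0+0 = 0
  1+1 = 0 carry 1
  0+0+1 = 1
  1+0 = 1
  0+0 = 0
  1+0 = 1
  1+1 = 0 carry 1
  0+1+1 = 0 carry 1
  1+1+1 = 1 carry 1
  0+1+1 = 0 carry 1
  0+1+1 = 0 carry 1
  1+0+1 = 0 carry 1
  0+1+1 = 0 carry 1
  1+1+1 = 1 carry 1
  0+1+1 = 0 carry 1
  1+0+1 = 0 carry 1
  0+0+1 = 1
  1+0 = 1
  0+0 = 0
  0+1 = 1
Sum = 0b10110010000100101100100111110000; now AND with 0b101111011010001001101111100101010:
  010110010000100101100100111110000
& 101111011010001001101111100101010
= 000110010000000001100100100100000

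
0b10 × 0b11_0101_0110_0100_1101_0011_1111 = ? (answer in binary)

0b110101011001001101001111110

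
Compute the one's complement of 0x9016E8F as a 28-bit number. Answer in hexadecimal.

Each hex digit d becomes F−d:
  9→6, 0→F, 1→E, 6→9, E→1, 8→7, F→0

0x6FE9170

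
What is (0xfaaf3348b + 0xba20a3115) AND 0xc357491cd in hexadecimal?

0x804740180

Add column by column in base 16, right to left:
  b+5 = 0 carry 1
  8+1+1 = a
  4+1 = 5
  3+3 = 6
  3+a = d
  f+0 = f
  a+2 = c
  a+a = 4 carry 1
  f+b+1 = b carry 1
  final carry 1
Sum = 0x1b4cfd65a0; now AND with 0xc357491cd:
  1&0=0, b&c=8, 4&3=0, c&5=4, f&7=7, d&4=4, 6&9=0, 5&1=1, a&c=8, 0&d=0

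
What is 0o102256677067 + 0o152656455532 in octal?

0o255135354621

Add column by column in base 8, right to left:
  7+2 = 1 carry 1
  6+3+1 = 2 carry 1
  0+5+1 = 6
  7+5 = 4 carry 1
  7+5+1 = 5 carry 1
  6+4+1 = 3 carry 1
  6+6+1 = 5 carry 1
  5+5+1 = 3 carry 1
  2+6+1 = 1 carry 1
  2+2+1 = 5
  0+5 = 5
  1+1 = 2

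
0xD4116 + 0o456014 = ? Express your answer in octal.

0o3716442

0xD4116 = 0o3240426 in octal.
Add column by column in base 8, right to left:
  6+4 = 2 carry 1
  2+1+1 = 4
  4+0 = 4
  0+6 = 6
  4+5 = 1 carry 1
  2+4+1 = 7
  3+0 = 3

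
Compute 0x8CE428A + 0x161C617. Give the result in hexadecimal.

0xA3008A1

Add column by column in base 16, right to left:
  A+7 = 1 carry 1
  8+1+1 = A
  2+6 = 8
  4+C = 0 carry 1
  E+1+1 = 0 carry 1
  C+6+1 = 3 carry 1
  8+1+1 = A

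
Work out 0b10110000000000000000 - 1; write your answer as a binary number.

The trailing 16 digits are 0, so subtracting 1 borrows through: they become 1 and the next digit up decrements.

0b10101111111111111111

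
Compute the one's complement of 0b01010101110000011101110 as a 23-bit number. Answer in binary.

0b10101010001111100010001

Invert each bit: 01010101110000011101110 → 10101010001111100010001.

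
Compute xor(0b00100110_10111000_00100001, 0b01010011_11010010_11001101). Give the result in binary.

XOR bit by bit (1 where the bits differ):
  001001101011100000100001
^ 010100111101001011001101
= 011101010110101011101100

0b011101010110101011101100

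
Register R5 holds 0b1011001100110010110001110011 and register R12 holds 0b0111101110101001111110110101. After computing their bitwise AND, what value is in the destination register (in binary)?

AND bit by bit (1 only where both bits are 1):
  1011001100110010110001110011
& 0111101110101001111110110101
= 0011001100100000110000110001

0b0011001100100000110000110001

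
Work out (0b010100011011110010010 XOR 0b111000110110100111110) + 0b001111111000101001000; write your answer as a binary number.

0b111100100101111110100

First 0b010100011011110010010 XOR 0b111000110110100111110 = 0b101100101101010101100.
Add column by column in base 2, right to left:
  0+0 = 0
  0+0 = 0
  1+0 = 1
  1+1 = 0 carry 1
  0+0+1 = 1
  1+0 = 1
  0+1 = 1
  1+0 = 1
  0+1 = 1
  1+0 = 1
  0+0 = 0
  1+0 = 1
  1+1 = 0 carry 1
  0+1+1 = 0 carry 1
  1+1+1 = 1 carry 1
  0+1+1 = 0 carry 1
  0+1+1 = 0 carry 1
  1+1+1 = 1 carry 1
  1+1+1 = 1 carry 1
  0+0+1 = 1
  1+0 = 1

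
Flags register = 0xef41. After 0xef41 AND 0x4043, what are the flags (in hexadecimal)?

AND each hex digit independently (no carries):
  e&4=4, f&0=0, 4&4=4, 1&3=1

0x4041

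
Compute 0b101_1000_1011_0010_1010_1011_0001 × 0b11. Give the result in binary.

Multiply each base-2 digit by 3, carrying:
  1×3 = 3 → write 1 carry 1
  0×3+1 = 1 → write 1
  0×3 = 0 → write 0
  0×3 = 0 → write 0
  1×3 = 3 → write 1 carry 1
  1×3+1 = 4 → write 0 carry 2
  0×3+2 = 2 → write 0 carry 1
  1×3+1 = 4 → write 0 carry 2
  0×3+2 = 2 → write 0 carry 1
  1×3+1 = 4 → write 0 carry 2
  0×3+2 = 2 → write 0 carry 1
  1×3+1 = 4 → write 0 carry 2
  0×3+2 = 2 → write 0 carry 1
  1×3+1 = 4 → write 0 carry 2
  0×3+2 = 2 → write 0 carry 1
  0×3+1 = 1 → write 1
  1×3 = 3 → write 1 carry 1
  1×3+1 = 4 → write 0 carry 2
  0×3+2 = 2 → write 0 carry 1
  1×3+1 = 4 → write 0 carry 2
  0×3+2 = 2 → write 0 carry 1
  0×3+1 = 1 → write 1
  0×3 = 0 → write 0
  1×3 = 3 → write 1 carry 1
  1×3+1 = 4 → write 0 carry 2
  0×3+2 = 2 → write 0 carry 1
  1×3+1 = 4 → write 0 carry 2
  remaining carry: 10

0b10000101000011000000000010011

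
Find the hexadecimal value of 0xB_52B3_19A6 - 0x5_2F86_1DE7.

Subtract column by column in base 16:
  6-7 → F (borrow)
  A-E-1 → B (borrow)
  9-D-1 → B (borrow)
  1-1-1 → F (borrow)
  3-6-1 → C (borrow)
  B-8-1 → 2
  2-F → 3 (borrow)
  5-2-1 → 2
  B-5 → 6

0x6232CFBBF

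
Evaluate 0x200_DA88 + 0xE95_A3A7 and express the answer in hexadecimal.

Add column by column in base 16, right to left:
  8+7 = F
  8+A = 2 carry 1
  A+3+1 = E
  D+A = 7 carry 1
  0+5+1 = 6
  0+9 = 9
  2+E = 0 carry 1
  final carry 1

0x10967E2F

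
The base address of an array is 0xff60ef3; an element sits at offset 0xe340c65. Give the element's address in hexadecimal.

0x1e2a1b58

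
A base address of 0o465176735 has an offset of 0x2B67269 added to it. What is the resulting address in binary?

0o465176735 = 0b100110101001111110111011101 in binary.
0x2B67269 = 0b10101101100111001001101001 in binary.
Add column by column in base 2, right to left:
  1+1 = 0 carry 1
  0+0+1 = 1
  1+0 = 1
  1+1 = 0 carry 1
  1+0+1 = 0 carry 1
  0+1+1 = 0 carry 1
  1+1+1 = 1 carry 1
  1+0+1 = 0 carry 1
  1+0+1 = 0 carry 1
  0+1+1 = 0 carry 1
  1+0+1 = 0 carry 1
  1+0+1 = 0 carry 1
  1+1+1 = 1 carry 1
  1+1+1 = 1 carry 1
  1+1+1 = 1 carry 1
  1+0+1 = 0 carry 1
  0+0+1 = 1
  0+1 = 1
  1+1 = 0 carry 1
  0+0+1 = 1
  1+1 = 0 carry 1
  0+1+1 = 0 carry 1
  1+0+1 = 0 carry 1
  1+1+1 = 1 carry 1
  0+0+1 = 1
  0+1 = 1
  1+0 = 1

0b111100010110111000001000110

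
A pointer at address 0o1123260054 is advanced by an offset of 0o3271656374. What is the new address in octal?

Add column by column in base 8, right to left:
  4+4 = 0 carry 1
  5+7+1 = 5 carry 1
  0+3+1 = 4
  0+6 = 6
  6+5 = 3 carry 1
  2+6+1 = 1 carry 1
  3+1+1 = 5
  2+7 = 1 carry 1
  1+2+1 = 4
  1+3 = 4

0o4415136450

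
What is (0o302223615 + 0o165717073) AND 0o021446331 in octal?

0o20042310

Add column by column in base 8, right to left:
  5+3 = 0 carry 1
  1+7+1 = 1 carry 1
  6+0+1 = 7
  3+7 = 2 carry 1
  2+1+1 = 4
  2+7 = 1 carry 1
  2+5+1 = 0 carry 1
  0+6+1 = 7
  3+1 = 4
Sum = 0o470142710; now AND with 0o021446331:
  4&0=0, 7&2=2, 0&1=0, 1&4=0, 4&4=4, 2&6=2, 7&3=3, 1&3=1, 0&1=0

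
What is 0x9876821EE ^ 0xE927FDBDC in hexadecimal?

0x71517FA32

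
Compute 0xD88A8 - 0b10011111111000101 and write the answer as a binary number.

0b11000100100011100011

0xD88A8 = 0b11011000100010101000 in binary.
Subtract column by column in base 2:
  0-1 → 1 (borrow)
  0-0-1 → 1 (borrow)
  0-1-1 → 0 (borrow)
  1-0-1 → 0
  0-0 → 0
  1-0 → 1
  0-1 → 1 (borrow)
  1-1-1 → 1 (borrow)
  0-1-1 → 0 (borrow)
  0-1-1 → 0 (borrow)
  0-1-1 → 0 (borrow)
  1-1-1 → 1 (borrow)
  0-1-1 → 0 (borrow)
  0-1-1 → 0 (borrow)
  0-0-1 → 1 (borrow)
  1-0-1 → 0
  1-1 → 0
  0-0 → 0
  1-0 → 1
  1-0 → 1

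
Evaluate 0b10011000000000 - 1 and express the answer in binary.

0b10010111111111

The trailing 9 digits are 0, so subtracting 1 borrows through: they become 1 and the next digit up decrements.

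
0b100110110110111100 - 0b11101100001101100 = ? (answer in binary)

Subtract column by column in base 2:
  0-0 → 0
  0-0 → 0
  1-1 → 0
  1-1 → 0
  1-0 → 1
  1-1 → 0
  0-1 → 1 (borrow)
  1-0-1 → 0
  1-0 → 1
  0-0 → 0
  1-0 → 1
  1-1 → 0
  0-1 → 1 (borrow)
  1-0-1 → 0
  1-1 → 0
  0-1 → 1 (borrow)
  0-1-1 → 0 (borrow)
  1-0-1 → 0

0b1001010101010000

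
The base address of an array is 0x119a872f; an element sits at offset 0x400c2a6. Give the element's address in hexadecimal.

Add column by column in base 16, right to left:
  f+6 = 5 carry 1
  2+a+1 = d
  7+2 = 9
  8+c = 4 carry 1
  a+0+1 = b
  9+0 = 9
  1+4 = 5
  1+0 = 1

0x159b49d5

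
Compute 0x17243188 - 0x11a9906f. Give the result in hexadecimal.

Subtract column by column in base 16:
  8-f → 9 (borrow)
  8-6-1 → 1
  1-0 → 1
  3-9 → a (borrow)
  4-9-1 → a (borrow)
  2-a-1 → 7 (borrow)
  7-1-1 → 5
  1-1 → 0

0x57aa119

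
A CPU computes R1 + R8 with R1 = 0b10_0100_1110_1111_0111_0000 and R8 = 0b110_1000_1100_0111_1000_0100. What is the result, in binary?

Add column by column in base 2, right to left:
  0+0 = 0
  0+0 = 0
  0+1 = 1
  0+0 = 0
  1+0 = 1
  1+0 = 1
  1+0 = 1
  0+1 = 1
  1+1 = 0 carry 1
  1+1+1 = 1 carry 1
  1+1+1 = 1 carry 1
  1+0+1 = 0 carry 1
  0+0+1 = 1
  1+0 = 1
  1+1 = 0 carry 1
  1+1+1 = 1 carry 1
  0+0+1 = 1
  0+0 = 0
  1+0 = 1
  0+1 = 1
  0+0 = 0
  1+1 = 0 carry 1
  0+1+1 = 0 carry 1
  final carry 1

0b100011011011011011110100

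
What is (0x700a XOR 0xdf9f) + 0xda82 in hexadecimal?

First 0x700a XOR 0xdf9f = 0xaf95.
Add column by column in base 16, right to left:
  5+2 = 7
  9+8 = 1 carry 1
  f+a+1 = a carry 1
  a+d+1 = 8 carry 1
  final carry 1

0x18a17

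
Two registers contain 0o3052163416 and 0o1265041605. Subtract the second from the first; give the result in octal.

0o1565121611

Subtract column by column in base 8:
  6-5 → 1
  1-0 → 1
  4-6 → 6 (borrow)
  3-1-1 → 1
  6-4 → 2
  1-0 → 1
  2-5 → 5 (borrow)
  5-6-1 → 6 (borrow)
  0-2-1 → 5 (borrow)
  3-1-1 → 1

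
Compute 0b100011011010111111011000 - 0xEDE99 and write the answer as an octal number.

0o37550477

0b100011011010111111011000 = 0o43327730 in octal.
0xEDE99 = 0o3557231 in octal.
Subtract column by column in base 8:
  0-1 → 7 (borrow)
  3-3-1 → 7 (borrow)
  7-2-1 → 4
  7-7 → 0
  2-5 → 5 (borrow)
  3-5-1 → 5 (borrow)
  3-3-1 → 7 (borrow)
  4-0-1 → 3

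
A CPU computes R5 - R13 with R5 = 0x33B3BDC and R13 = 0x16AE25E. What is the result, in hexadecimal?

0x1D0597E

Subtract column by column in base 16:
  C-E → E (borrow)
  D-5-1 → 7
  B-2 → 9
  3-E → 5 (borrow)
  B-A-1 → 0
  3-6 → D (borrow)
  3-1-1 → 1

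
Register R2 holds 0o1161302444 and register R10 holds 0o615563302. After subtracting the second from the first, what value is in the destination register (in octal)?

Subtract column by column in base 8:
  4-2 → 2
  4-0 → 4
  4-3 → 1
  2-3 → 7 (borrow)
  0-6-1 → 1 (borrow)
  3-5-1 → 5 (borrow)
  1-5-1 → 3 (borrow)
  6-1-1 → 4
  1-6 → 3 (borrow)
  1-0-1 → 0

0o343517142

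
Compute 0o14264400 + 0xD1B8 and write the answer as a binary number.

0o14264400 = 0b1100010110100100000000 in binary.
0xD1B8 = 0b1101000110111000 in binary.
Add column by column in base 2, right to left:
  0+0 = 0
  0+0 = 0
  0+0 = 0
  0+1 = 1
  0+1 = 1
  0+1 = 1
  0+0 = 0
  0+1 = 1
  1+1 = 0 carry 1
  0+0+1 = 1
  0+0 = 0
  1+0 = 1
  0+1 = 1
  1+0 = 1
  1+1 = 0 carry 1
  0+1+1 = 0 carry 1
  1+0+1 = 0 carry 1
  0+0+1 = 1
  0+0 = 0
  0+0 = 0
  1+0 = 1
  1+0 = 1

0b1100100011101010111000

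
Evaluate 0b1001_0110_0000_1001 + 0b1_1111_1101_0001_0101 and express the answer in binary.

Add column by column in base 2, right to left:
  1+1 = 0 carry 1
  0+0+1 = 1
  0+1 = 1
  1+0 = 1
  0+1 = 1
  0+0 = 0
  0+0 = 0
  0+0 = 0
  0+1 = 1
  1+0 = 1
  1+1 = 0 carry 1
  0+1+1 = 0 carry 1
  1+1+1 = 1 carry 1
  0+1+1 = 0 carry 1
  0+1+1 = 0 carry 1
  1+1+1 = 1 carry 1
  0+1+1 = 0 carry 1
  final carry 1

0b101001001100011110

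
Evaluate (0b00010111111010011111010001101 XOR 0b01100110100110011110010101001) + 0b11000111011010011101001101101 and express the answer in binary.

0b100111000110110011110010010001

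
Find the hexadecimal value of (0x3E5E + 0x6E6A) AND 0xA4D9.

0xA4C8

Add column by column in base 16, right to left:
  E+A = 8 carry 1
  5+6+1 = C
  E+E = C carry 1
  3+6+1 = A
Sum = 0xACC8; now AND with 0xA4D9:
  A&A=A, C&4=4, C&D=C, 8&9=8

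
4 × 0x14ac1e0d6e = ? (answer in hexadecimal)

0x52b07835b8

Multiply each base-16 digit by 4, carrying:
  e×4 = 56 → write 8 carry 3
  6×4+3 = 27 → write b carry 1
  d×4+1 = 53 → write 5 carry 3
  0×4+3 = 3 → write 3
  e×4 = 56 → write 8 carry 3
  1×4+3 = 7 → write 7
  c×4 = 48 → write 0 carry 3
  a×4+3 = 43 → write b carry 2
  4×4+2 = 18 → write 2 carry 1
  1×4+1 = 5 → write 5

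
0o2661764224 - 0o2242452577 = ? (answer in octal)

Subtract column by column in base 8:
  4-7 → 5 (borrow)
  2-7-1 → 2 (borrow)
  2-5-1 → 4 (borrow)
  4-2-1 → 1
  6-5 → 1
  7-4 → 3
  1-2 → 7 (borrow)
  6-4-1 → 1
  6-2 → 4
  2-2 → 0

0o417311425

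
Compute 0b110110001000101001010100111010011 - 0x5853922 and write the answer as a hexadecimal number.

0x1ab8f70b1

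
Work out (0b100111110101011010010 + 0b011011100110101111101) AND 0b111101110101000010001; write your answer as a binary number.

0b1010100000000001

Add column by column in base 2, right to left:
  0+1 = 1
  1+0 = 1
  0+1 = 1
  0+1 = 1
  1+1 = 0 carry 1
  0+1+1 = 0 carry 1
  1+1+1 = 1 carry 1
  1+0+1 = 0 carry 1
  0+1+1 = 0 carry 1
  1+0+1 = 0 carry 1
  0+1+1 = 0 carry 1
  1+1+1 = 1 carry 1
  0+0+1 = 1
  1+0 = 1
  1+1 = 0 carry 1
  1+1+1 = 1 carry 1
  1+1+1 = 1 carry 1
  1+0+1 = 0 carry 1
  0+1+1 = 0 carry 1
  0+1+1 = 0 carry 1
  1+0+1 = 0 carry 1
  final carry 1
Sum = 0b1000011011100001001111; now AND with 0b111101110101000010001:
  1000011011100001001111
& 0111101110101000010001
= 0000001010100000000001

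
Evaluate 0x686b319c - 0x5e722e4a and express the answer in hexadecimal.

Subtract column by column in base 16:
  c-a → 2
  9-4 → 5
  1-e → 3 (borrow)
  3-2-1 → 0
  b-2 → 9
  6-7 → f (borrow)
  8-e-1 → 9 (borrow)
  6-5-1 → 0

0x9f90352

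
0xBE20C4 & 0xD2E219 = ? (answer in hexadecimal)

0x922000

AND each hex digit independently (no carries):
  B&D=9, E&2=2, 2&E=2, 0&2=0, C&1=0, 4&9=0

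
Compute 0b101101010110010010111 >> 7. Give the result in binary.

Right shift by 7: drop the 7 least-significant bits.

0b10110101011001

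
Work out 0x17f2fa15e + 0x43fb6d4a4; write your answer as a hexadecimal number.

Add column by column in base 16, right to left:
  e+4 = 2 carry 1
  5+a+1 = 0 carry 1
  1+4+1 = 6
  a+d = 7 carry 1
  f+6+1 = 6 carry 1
  2+b+1 = e
  f+f = e carry 1
  7+3+1 = b
  1+4 = 5

0x5bee67602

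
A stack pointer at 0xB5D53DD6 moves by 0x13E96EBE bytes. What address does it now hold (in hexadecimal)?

0xC9BEAC94

Add column by column in base 16, right to left:
  6+E = 4 carry 1
  D+B+1 = 9 carry 1
  D+E+1 = C carry 1
  3+6+1 = A
  5+9 = E
  D+E = B carry 1
  5+3+1 = 9
  B+1 = C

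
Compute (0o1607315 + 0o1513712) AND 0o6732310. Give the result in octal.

0o2322200

Add column by column in base 8, right to left:
  5+2 = 7
  1+1 = 2
  3+7 = 2 carry 1
  7+3+1 = 3 carry 1
  0+1+1 = 2
  6+5 = 3 carry 1
  1+1+1 = 3
Sum = 0o3323227; now AND with 0o6732310:
  3&6=2, 3&7=3, 2&3=2, 3&2=2, 2&3=2, 2&1=0, 7&0=0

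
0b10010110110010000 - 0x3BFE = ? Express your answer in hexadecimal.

0xF192

0b10010110110010000 = 0x12D90 in hexadecimal.
Subtract column by column in base 16:
  0-E → 2 (borrow)
  9-F-1 → 9 (borrow)
  D-B-1 → 1
  2-3 → F (borrow)
  1-0-1 → 0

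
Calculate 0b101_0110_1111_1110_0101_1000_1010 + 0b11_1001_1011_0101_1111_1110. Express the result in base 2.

Add column by column in base 2, right to left:
  0+0 = 0
  1+1 = 0 carry 1
  0+1+1 = 0 carry 1
  1+1+1 = 1 carry 1
  0+1+1 = 0 carry 1
  0+1+1 = 0 carry 1
  0+1+1 = 0 carry 1
  1+1+1 = 1 carry 1
  1+1+1 = 1 carry 1
  0+0+1 = 1
  1+1 = 0 carry 1
  0+0+1 = 1
  0+1 = 1
  1+1 = 0 carry 1
  1+0+1 = 0 carry 1
  1+1+1 = 1 carry 1
  1+1+1 = 1 carry 1
  1+0+1 = 0 carry 1
  1+0+1 = 0 carry 1
  1+1+1 = 1 carry 1
  0+1+1 = 0 carry 1
  1+1+1 = 1 carry 1
  1+0+1 = 0 carry 1
  0+0+1 = 1
  1+0 = 1
  0+0 = 0
  1+0 = 1

0b101101010011001101110001000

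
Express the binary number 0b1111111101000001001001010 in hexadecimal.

0x1FE824A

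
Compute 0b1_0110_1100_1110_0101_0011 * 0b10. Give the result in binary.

0b1011011001110010100110

Multiply each base-2 digit by 2, carrying:
  1×2 = 2 → write 0 carry 1
  1×2+1 = 3 → write 1 carry 1
  0×2+1 = 1 → write 1
  0×2 = 0 → write 0
  1×2 = 2 → write 0 carry 1
  0×2+1 = 1 → write 1
  1×2 = 2 → write 0 carry 1
  0×2+1 = 1 → write 1
  0×2 = 0 → write 0
  1×2 = 2 → write 0 carry 1
  1×2+1 = 3 → write 1 carry 1
  1×2+1 = 3 → write 1 carry 1
  0×2+1 = 1 → write 1
  0×2 = 0 → write 0
  1×2 = 2 → write 0 carry 1
  1×2+1 = 3 → write 1 carry 1
  0×2+1 = 1 → write 1
  1×2 = 2 → write 0 carry 1
  1×2+1 = 3 → write 1 carry 1
  0×2+1 = 1 → write 1
  1×2 = 2 → write 0 carry 1
  remaining carry: 1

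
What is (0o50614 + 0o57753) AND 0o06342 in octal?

Add column by column in base 8, right to left:
  4+3 = 7
  1+5 = 6
  6+7 = 5 carry 1
  0+7+1 = 0 carry 1
  5+5+1 = 3 carry 1
  final carry 1
Sum = 0o130567; now AND with 0o06342:
  1&0=0, 3&0=0, 0&6=0, 5&3=1, 6&4=4, 7&2=2

0o142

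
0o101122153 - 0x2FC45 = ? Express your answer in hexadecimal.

0x101A826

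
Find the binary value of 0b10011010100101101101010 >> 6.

Right shift by 6: drop the 6 least-significant bits.

0b10011010100101101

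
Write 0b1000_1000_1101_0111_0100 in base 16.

Group the bits into nibbles: 1000 1000 1101 0111 0100 → 88d74.

0x88d74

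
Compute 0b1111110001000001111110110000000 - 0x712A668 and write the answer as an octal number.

0b1111110001000001111110110000000 = 0o17610176600 in octal.
0x712A668 = 0o704523150 in octal.
Subtract column by column in base 8:
  0-0 → 0
  0-5 → 3 (borrow)
  6-1-1 → 4
  6-3 → 3
  7-2 → 5
  1-5 → 4 (borrow)
  0-4-1 → 3 (borrow)
  1-0-1 → 0
  6-7 → 7 (borrow)
  7-0-1 → 6
  1-0 → 1

0o16703453430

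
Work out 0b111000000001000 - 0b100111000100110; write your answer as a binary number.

Subtract column by column in base 2:
  0-0 → 0
  0-1 → 1 (borrow)
  0-1-1 → 0 (borrow)
  1-0-1 → 0
  0-0 → 0
  0-1 → 1 (borrow)
  0-0-1 → 1 (borrow)
  0-0-1 → 1 (borrow)
  0-0-1 → 1 (borrow)
  0-1-1 → 0 (borrow)
  0-1-1 → 0 (borrow)
  0-1-1 → 0 (borrow)
  1-0-1 → 0
  1-0 → 1
  1-1 → 0

0b10000111100010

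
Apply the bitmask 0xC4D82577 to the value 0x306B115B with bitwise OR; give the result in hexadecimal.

OR each hex digit independently (no carries):
  3|C=F, 0|4=4, 6|D=F, B|8=B, 1|2=3, 1|5=5, 5|7=7, B|7=F

0xF4FB357F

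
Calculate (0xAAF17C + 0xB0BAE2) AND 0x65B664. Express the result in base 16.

0x41A444

Add column by column in base 16, right to left:
  C+2 = E
  7+E = 5 carry 1
  1+A+1 = C
  F+B = A carry 1
  A+0+1 = B
  A+B = 5 carry 1
  final carry 1
Sum = 0x15BAC5E; now AND with 0x65B664:
  1&0=0, 5&6=4, B&5=1, A&B=A, C&6=4, 5&6=4, E&4=4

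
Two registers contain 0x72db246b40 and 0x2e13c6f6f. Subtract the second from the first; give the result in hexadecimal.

Subtract column by column in base 16:
  0-f → 1 (borrow)
  4-6-1 → d (borrow)
  b-f-1 → b (borrow)
  6-6-1 → f (borrow)
  4-c-1 → 7 (borrow)
  2-3-1 → e (borrow)
  b-1-1 → 9
  d-e → f (borrow)
  2-2-1 → f (borrow)
  7-0-1 → 6

0x6ff9e7fbd1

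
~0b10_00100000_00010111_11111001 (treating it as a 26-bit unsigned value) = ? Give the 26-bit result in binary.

Invert each bit: 10001000000001011111111001 → 01110111111110100000000110.

0b01110111111110100000000110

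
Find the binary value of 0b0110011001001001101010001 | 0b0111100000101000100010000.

OR bit by bit (1 where either bit is 1):
  0110011001001001101010001
| 0111100000101000100010000
= 0111111001101001101010001

0b0111111001101001101010001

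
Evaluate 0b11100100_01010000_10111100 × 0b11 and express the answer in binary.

Multiply each base-2 digit by 3, carrying:
  0×3 = 0 → write 0
  0×3 = 0 → write 0
  1×3 = 3 → write 1 carry 1
  1×3+1 = 4 → write 0 carry 2
  1×3+2 = 5 → write 1 carry 2
  1×3+2 = 5 → write 1 carry 2
  0×3+2 = 2 → write 0 carry 1
  1×3+1 = 4 → write 0 carry 2
  0×3+2 = 2 → write 0 carry 1
  0×3+1 = 1 → write 1
  0×3 = 0 → write 0
  0×3 = 0 → write 0
  1×3 = 3 → write 1 carry 1
  0×3+1 = 1 → write 1
  1×3 = 3 → write 1 carry 1
  0×3+1 = 1 → write 1
  0×3 = 0 → write 0
  0×3 = 0 → write 0
  1×3 = 3 → write 1 carry 1
  0×3+1 = 1 → write 1
  0×3 = 0 → write 0
  1×3 = 3 → write 1 carry 1
  1×3+1 = 4 → write 0 carry 2
  1×3+2 = 5 → write 1 carry 2
  remaining carry: 10

0b10101011001111001000110100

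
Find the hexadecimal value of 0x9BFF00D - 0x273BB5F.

Subtract column by column in base 16:
  D-F → E (borrow)
  0-5-1 → A (borrow)
  0-B-1 → 4 (borrow)
  F-B-1 → 3
  F-3 → C
  B-7 → 4
  9-2 → 7

0x74C34AE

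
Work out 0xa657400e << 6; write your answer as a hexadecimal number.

0x2995d00380

6 bits is not a whole number of base-16 digits; in binary: 10100110010101110100000000001110 << 6 = 10100110010101110100000000001110000000.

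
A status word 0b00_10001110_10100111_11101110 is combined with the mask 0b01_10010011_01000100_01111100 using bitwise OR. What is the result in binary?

0b01100111111110011111111110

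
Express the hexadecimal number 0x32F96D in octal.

Expand each hex digit to 4 bits: 3=0011 2=0010 F=1111 9=1001 6=0110 D=1101.
Group the bits in threes: 001 100 101 111 100 101 101 101 → 14574555.

0o14574555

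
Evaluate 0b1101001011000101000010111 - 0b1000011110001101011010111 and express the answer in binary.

0b100101100110111101000000

Subtract column by column in base 2:
  1-1 → 0
  1-1 → 0
  1-1 → 0
  0-0 → 0
  1-1 → 0
  0-0 → 0
  0-1 → 1 (borrow)
  0-1-1 → 0 (borrow)
  0-0-1 → 1 (borrow)
  1-1-1 → 1 (borrow)
  0-0-1 → 1 (borrow)
  1-1-1 → 1 (borrow)
  0-1-1 → 0 (borrow)
  0-0-1 → 1 (borrow)
  0-0-1 → 1 (borrow)
  1-0-1 → 0
  1-1 → 0
  0-1 → 1 (borrow)
  1-1-1 → 1 (borrow)
  0-1-1 → 0 (borrow)
  0-0-1 → 1 (borrow)
  1-0-1 → 0
  0-0 → 0
  1-0 → 1
  1-1 → 0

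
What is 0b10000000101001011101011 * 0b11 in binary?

0b110000001111100011000001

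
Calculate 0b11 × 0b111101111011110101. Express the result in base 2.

0b10111001110011011111

Multiply each base-2 digit by 3, carrying:
  1×3 = 3 → write 1 carry 1
  0×3+1 = 1 → write 1
  1×3 = 3 → write 1 carry 1
  0×3+1 = 1 → write 1
  1×3 = 3 → write 1 carry 1
  1×3+1 = 4 → write 0 carry 2
  1×3+2 = 5 → write 1 carry 2
  1×3+2 = 5 → write 1 carry 2
  0×3+2 = 2 → write 0 carry 1
  1×3+1 = 4 → write 0 carry 2
  1×3+2 = 5 → write 1 carry 2
  1×3+2 = 5 → write 1 carry 2
  1×3+2 = 5 → write 1 carry 2
  0×3+2 = 2 → write 0 carry 1
  1×3+1 = 4 → write 0 carry 2
  1×3+2 = 5 → write 1 carry 2
  1×3+2 = 5 → write 1 carry 2
  1×3+2 = 5 → write 1 carry 2
  remaining carry: 10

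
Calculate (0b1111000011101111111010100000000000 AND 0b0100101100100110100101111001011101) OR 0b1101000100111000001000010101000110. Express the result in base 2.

0b1111000011101111111010100000000000 AND 0b0100101100100110100101111001011101 = 0b0100000000100110100000100000000000.
Then OR with 0b1101000100111000001000010101000110.

0b1101000100111110101000110101000110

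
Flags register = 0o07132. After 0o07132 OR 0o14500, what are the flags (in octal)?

0o17532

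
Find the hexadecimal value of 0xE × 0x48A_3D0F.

Multiply each base-16 digit by 14, carrying:
  F×14 = 210 → write 2 carry 13
  0×14+13 = 13 → write D
  D×14 = 182 → write 6 carry 11
  3×14+11 = 53 → write 5 carry 3
  A×14+3 = 143 → write F carry 8
  8×14+8 = 120 → write 8 carry 7
  4×14+7 = 63 → write F carry 3
  remaining carry: 3

0x3F8F56D2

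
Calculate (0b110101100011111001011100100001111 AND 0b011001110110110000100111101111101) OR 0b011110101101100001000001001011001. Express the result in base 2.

0b110101100011111001011100100001111 AND 0b011001110110110000100111101111101 = 0b010001100010110000000100100001101.
Then OR with 0b011110101101100001000001001011001.

0b11111101111110001000101101011101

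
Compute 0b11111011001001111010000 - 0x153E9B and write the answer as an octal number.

0b11111011001001111010000 = 0o37311720 in octal.
0x153E9B = 0o5237233 in octal.
Subtract column by column in base 8:
  0-3 → 5 (borrow)
  2-3-1 → 6 (borrow)
  7-2-1 → 4
  1-7 → 2 (borrow)
  1-3-1 → 5 (borrow)
  3-2-1 → 0
  7-5 → 2
  3-0 → 3

0o32052465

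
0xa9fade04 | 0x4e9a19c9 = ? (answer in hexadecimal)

OR each hex digit independently (no carries):
  a|4=e, 9|e=f, f|9=f, a|a=a, d|1=d, e|9=f, 0|c=c, 4|9=d

0xeffadfcd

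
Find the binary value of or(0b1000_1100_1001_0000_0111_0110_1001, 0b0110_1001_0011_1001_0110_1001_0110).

OR bit by bit (1 where either bit is 1):
  1000110010010000011101101001
| 0110100100111001011010010110
= 1110110110111001011111111111

0b1110110110111001011111111111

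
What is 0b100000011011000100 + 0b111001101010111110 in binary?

0b1011010000110000010

Add column by column in base 2, right to left:
  0+0 = 0
  0+1 = 1
  1+1 = 0 carry 1
  0+1+1 = 0 carry 1
  0+1+1 = 0 carry 1
  0+1+1 = 0 carry 1
  1+0+1 = 0 carry 1
  1+1+1 = 1 carry 1
  0+0+1 = 1
  1+1 = 0 carry 1
  1+0+1 = 0 carry 1
  0+1+1 = 0 carry 1
  0+1+1 = 0 carry 1
  0+0+1 = 1
  0+0 = 0
  0+1 = 1
  0+1 = 1
  1+1 = 0 carry 1
  final carry 1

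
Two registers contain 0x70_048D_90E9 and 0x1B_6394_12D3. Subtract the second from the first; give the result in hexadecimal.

Subtract column by column in base 16:
  9-3 → 6
  E-D → 1
  0-2 → E (borrow)
  9-1-1 → 7
  D-4 → 9
  8-9 → F (borrow)
  4-3-1 → 0
  0-6 → A (borrow)
  0-B-1 → 4 (borrow)
  7-1-1 → 5

0x54A0F97E16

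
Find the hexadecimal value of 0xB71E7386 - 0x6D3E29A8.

Subtract column by column in base 16:
  6-8 → E (borrow)
  8-A-1 → D (borrow)
  3-9-1 → 9 (borrow)
  7-2-1 → 4
  E-E → 0
  1-3 → E (borrow)
  7-D-1 → 9 (borrow)
  B-6-1 → 4

0x49E049DE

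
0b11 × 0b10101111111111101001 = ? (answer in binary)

0b1000001111111110111011

Multiply each base-2 digit by 3, carrying:
  1×3 = 3 → write 1 carry 1
  0×3+1 = 1 → write 1
  0×3 = 0 → write 0
  1×3 = 3 → write 1 carry 1
  0×3+1 = 1 → write 1
  1×3 = 3 → write 1 carry 1
  1×3+1 = 4 → write 0 carry 2
  1×3+2 = 5 → write 1 carry 2
  1×3+2 = 5 → write 1 carry 2
  1×3+2 = 5 → write 1 carry 2
  1×3+2 = 5 → write 1 carry 2
  1×3+2 = 5 → write 1 carry 2
  1×3+2 = 5 → write 1 carry 2
  1×3+2 = 5 → write 1 carry 2
  1×3+2 = 5 → write 1 carry 2
  1×3+2 = 5 → write 1 carry 2
  0×3+2 = 2 → write 0 carry 1
  1×3+1 = 4 → write 0 carry 2
  0×3+2 = 2 → write 0 carry 1
  1×3+1 = 4 → write 0 carry 2
  remaining carry: 10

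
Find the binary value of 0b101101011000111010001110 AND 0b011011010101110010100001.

0b001001010000110010000000

AND bit by bit (1 only where both bits are 1):
  101101011000111010001110
& 011011010101110010100001
= 001001010000110010000000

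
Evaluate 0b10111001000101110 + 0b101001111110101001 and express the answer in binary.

0b1000001000111010111

Add column by column in base 2, right to left:
  0+1 = 1
  1+0 = 1
  1+0 = 1
  1+1 = 0 carry 1
  0+0+1 = 1
  1+1 = 0 carry 1
  0+0+1 = 1
  0+1 = 1
  0+1 = 1
  1+1 = 0 carry 1
  0+1+1 = 0 carry 1
  0+1+1 = 0 carry 1
  1+1+1 = 1 carry 1
  1+0+1 = 0 carry 1
  1+0+1 = 0 carry 1
  0+1+1 = 0 carry 1
  1+0+1 = 0 carry 1
  0+1+1 = 0 carry 1
  final carry 1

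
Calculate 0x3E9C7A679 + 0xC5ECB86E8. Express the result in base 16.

Add column by column in base 16, right to left:
  9+8 = 1 carry 1
  7+E+1 = 6 carry 1
  6+6+1 = D
  A+8 = 2 carry 1
  7+B+1 = 3 carry 1
  C+C+1 = 9 carry 1
  9+E+1 = 8 carry 1
  E+5+1 = 4 carry 1
  3+C+1 = 0 carry 1
  final carry 1

0x1048932D61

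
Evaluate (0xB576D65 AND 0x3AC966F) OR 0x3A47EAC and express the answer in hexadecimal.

0xB576D65 AND 0x3AC966F = 0x3040465.
Then OR with 0x3A47EAC.

0x3A47EED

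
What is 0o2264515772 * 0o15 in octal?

Multiply each base-8 digit by 13, carrying:
  2×13 = 26 → write 2 carry 3
  7×13+3 = 94 → write 6 carry 11
  7×13+11 = 102 → write 6 carry 12
  5×13+12 = 77 → write 5 carry 9
  1×13+9 = 22 → write 6 carry 2
  5×13+2 = 67 → write 3 carry 8
  4×13+8 = 60 → write 4 carry 7
  6×13+7 = 85 → write 5 carry 10
  2×13+10 = 36 → write 4 carry 4
  2×13+4 = 30 → write 6 carry 3
  remaining carry: 3

0o36454365662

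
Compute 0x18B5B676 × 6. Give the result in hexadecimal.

Multiply each base-16 digit by 6, carrying:
  6×6 = 36 → write 4 carry 2
  7×6+2 = 44 → write C carry 2
  6×6+2 = 38 → write 6 carry 2
  B×6+2 = 68 → write 4 carry 4
  5×6+4 = 34 → write 2 carry 2
  B×6+2 = 68 → write 4 carry 4
  8×6+4 = 52 → write 4 carry 3
  1×6+3 = 9 → write 9

0x944246C4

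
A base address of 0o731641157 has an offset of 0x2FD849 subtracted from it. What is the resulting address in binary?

0b111001101110110101000100110

0o731641157 = 0b111011001110100001001101111 in binary.
0x2FD849 = 0b1011111101100001001001 in binary.
Subtract column by column in base 2:
  1-1 → 0
  1-0 → 1
  1-0 → 1
  1-1 → 0
  0-0 → 0
  1-0 → 1
  1-1 → 0
  0-0 → 0
  0-0 → 0
  1-0 → 1
  0-0 → 0
  0-1 → 1 (borrow)
  0-1-1 → 0 (borrow)
  0-0-1 → 1 (borrow)
  1-1-1 → 1 (borrow)
  0-1-1 → 0 (borrow)
  1-1-1 → 1 (borrow)
  1-1-1 → 1 (borrow)
  1-1-1 → 1 (borrow)
  0-1-1 → 0 (borrow)
  0-0-1 → 1 (borrow)
  1-1-1 → 1 (borrow)
  1-0-1 → 0
  0-0 → 0
  1-0 → 1
  1-0 → 1
  1-0 → 1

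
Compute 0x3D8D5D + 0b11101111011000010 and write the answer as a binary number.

0x3D8D5D = 0b1111011000110101011101 in binary.
Add column by column in base 2, right to left:
  1+0 = 1
  0+1 = 1
  1+0 = 1
  1+0 = 1
  1+0 = 1
  0+0 = 0
  1+1 = 0 carry 1
  0+1+1 = 0 carry 1
  1+0+1 = 0 carry 1
  0+1+1 = 0 carry 1
  1+1+1 = 1 carry 1
  1+1+1 = 1 carry 1
  0+1+1 = 0 carry 1
  0+0+1 = 1
  0+1 = 1
  1+1 = 0 carry 1
  1+1+1 = 1 carry 1
  0+0+1 = 1
  1+0 = 1
  1+0 = 1
  1+0 = 1
  1+0 = 1

0b1111110110110000011111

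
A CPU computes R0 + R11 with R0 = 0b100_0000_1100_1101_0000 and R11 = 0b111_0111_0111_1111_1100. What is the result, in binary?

0b10111000010011001100

Add column by column in base 2, right to left:
  0+0 = 0
  0+0 = 0
  0+1 = 1
  0+1 = 1
  1+1 = 0 carry 1
  0+1+1 = 0 carry 1
  1+1+1 = 1 carry 1
  1+1+1 = 1 carry 1
  0+1+1 = 0 carry 1
  0+1+1 = 0 carry 1
  1+1+1 = 1 carry 1
  1+0+1 = 0 carry 1
  0+1+1 = 0 carry 1
  0+1+1 = 0 carry 1
  0+1+1 = 0 carry 1
  0+0+1 = 1
  0+1 = 1
  0+1 = 1
  1+1 = 0 carry 1
  final carry 1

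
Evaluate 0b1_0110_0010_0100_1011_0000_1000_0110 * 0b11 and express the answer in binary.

0b1000010011011100001000110010010

Multiply each base-2 digit by 3, carrying:
  0×3 = 0 → write 0
  1×3 = 3 → write 1 carry 1
  1×3+1 = 4 → write 0 carry 2
  0×3+2 = 2 → write 0 carry 1
  0×3+1 = 1 → write 1
  0×3 = 0 → write 0
  0×3 = 0 → write 0
  1×3 = 3 → write 1 carry 1
  0×3+1 = 1 → write 1
  0×3 = 0 → write 0
  0×3 = 0 → write 0
  0×3 = 0 → write 0
  1×3 = 3 → write 1 carry 1
  1×3+1 = 4 → write 0 carry 2
  0×3+2 = 2 → write 0 carry 1
  1×3+1 = 4 → write 0 carry 2
  0×3+2 = 2 → write 0 carry 1
  0×3+1 = 1 → write 1
  1×3 = 3 → write 1 carry 1
  0×3+1 = 1 → write 1
  0×3 = 0 → write 0
  1×3 = 3 → write 1 carry 1
  0×3+1 = 1 → write 1
  0×3 = 0 → write 0
  0×3 = 0 → write 0
  1×3 = 3 → write 1 carry 1
  1×3+1 = 4 → write 0 carry 2
  0×3+2 = 2 → write 0 carry 1
  1×3+1 = 4 → write 0 carry 2
  remaining carry: 10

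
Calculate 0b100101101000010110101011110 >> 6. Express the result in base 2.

Right shift by 6: drop the 6 least-significant bits.

0b100101101000010110101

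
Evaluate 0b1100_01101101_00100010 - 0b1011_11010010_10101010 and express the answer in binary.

Subtract column by column in base 2:
  0-0 → 0
  1-1 → 0
  0-0 → 0
  0-1 → 1 (borrow)
  0-0-1 → 1 (borrow)
  1-1-1 → 1 (borrow)
  0-0-1 → 1 (borrow)
  0-1-1 → 0 (borrow)
  1-0-1 → 0
  0-1 → 1 (borrow)
  1-0-1 → 0
  1-0 → 1
  0-1 → 1 (borrow)
  1-0-1 → 0
  1-1 → 0
  0-1 → 1 (borrow)
  0-1-1 → 0 (borrow)
  0-1-1 → 0 (borrow)
  1-0-1 → 0
  1-1 → 0

0b1001101001111000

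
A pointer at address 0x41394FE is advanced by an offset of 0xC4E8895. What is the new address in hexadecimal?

Add column by column in base 16, right to left:
  E+5 = 3 carry 1
  F+9+1 = 9 carry 1
  4+8+1 = D
  9+8 = 1 carry 1
  3+E+1 = 2 carry 1
  1+4+1 = 6
  4+C = 0 carry 1
  final carry 1

0x10621D93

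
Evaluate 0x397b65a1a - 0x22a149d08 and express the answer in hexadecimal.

0x16da1bd12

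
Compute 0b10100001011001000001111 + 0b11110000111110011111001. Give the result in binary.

0b110010010010111100001000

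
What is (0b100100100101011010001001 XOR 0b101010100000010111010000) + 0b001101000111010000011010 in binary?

First 0b100100100101011010001001 XOR 0b101010100000010111010000 = 0b001110000101001101011001.
Add column by column in base 2, right to left:
  1+0 = 1
  0+1 = 1
  0+0 = 0
  1+1 = 0 carry 1
  1+1+1 = 1 carry 1
  0+0+1 = 1
  1+0 = 1
  0+0 = 0
  1+0 = 1
  1+0 = 1
  0+1 = 1
  0+0 = 0
  1+1 = 0 carry 1
  0+1+1 = 0 carry 1
  1+1+1 = 1 carry 1
  0+0+1 = 1
  0+0 = 0
  0+0 = 0
  0+1 = 1
  1+0 = 1
  1+1 = 0 carry 1
  1+1+1 = 1 carry 1
  final carry 1

0b11011001100011101110011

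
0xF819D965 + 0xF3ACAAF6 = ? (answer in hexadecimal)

0x1EBC6845B

Add column by column in base 16, right to left:
  5+6 = B
  6+F = 5 carry 1
  9+A+1 = 4 carry 1
  D+A+1 = 8 carry 1
  9+C+1 = 6 carry 1
  1+A+1 = C
  8+3 = B
  F+F = E carry 1
  final carry 1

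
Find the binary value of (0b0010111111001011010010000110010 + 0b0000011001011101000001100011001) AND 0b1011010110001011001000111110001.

Add column by column in base 2, right to left:
  0+1 = 1
  1+0 = 1
  0+0 = 0
  0+1 = 1
  1+1 = 0 carry 1
  1+0+1 = 0 carry 1
  0+0+1 = 1
  0+0 = 0
  0+1 = 1
  0+1 = 1
  1+0 = 1
  0+0 = 0
  0+0 = 0
  1+0 = 1
  0+0 = 0
  1+1 = 0 carry 1
  1+0+1 = 0 carry 1
  0+1+1 = 0 carry 1
  1+1+1 = 1 carry 1
  0+1+1 = 0 carry 1
  0+0+1 = 1
  1+1 = 0 carry 1
  1+0+1 = 0 carry 1
  1+0+1 = 0 carry 1
  1+1+1 = 1 carry 1
  1+1+1 = 1 carry 1
  1+0+1 = 0 carry 1
  0+0+1 = 1
  1+0 = 1
Sum = 0b11011000101000010011101001011; now AND with 0b1011010110001011001000111110001:
  0011011000101000010011101001011
& 1011010110001011001000111110001
= 0011010000001000000000101000001

0b11010000001000000000101000001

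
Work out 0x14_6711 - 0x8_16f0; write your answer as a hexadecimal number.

0xc5021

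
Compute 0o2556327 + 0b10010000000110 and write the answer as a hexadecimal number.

0o2556327 = 0xADCD7 in hexadecimal.
0b10010000000110 = 0x2406 in hexadecimal.
Add column by column in base 16, right to left:
  7+6 = D
  D+0 = D
  C+4 = 0 carry 1
  D+2+1 = 0 carry 1
  A+0+1 = B

0xB00DD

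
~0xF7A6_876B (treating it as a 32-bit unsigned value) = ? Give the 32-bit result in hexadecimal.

Each hex digit d becomes F−d:
  F→0, 7→8, A→5, 6→9, 8→7, 7→8, 6→9, B→4

0x08597894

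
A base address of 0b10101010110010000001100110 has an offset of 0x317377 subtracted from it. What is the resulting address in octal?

0o236326357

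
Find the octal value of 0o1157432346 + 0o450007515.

Add column by column in base 8, right to left:
  6+5 = 3 carry 1
  4+1+1 = 6
  3+5 = 0 carry 1
  2+7+1 = 2 carry 1
  3+0+1 = 4
  4+0 = 4
  7+0 = 7
  5+5 = 2 carry 1
  1+4+1 = 6
  1+0 = 1

0o1627442063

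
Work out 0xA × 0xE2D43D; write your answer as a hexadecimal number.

Multiply each base-16 digit by 10, carrying:
  D×10 = 130 → write 2 carry 8
  3×10+8 = 38 → write 6 carry 2
  4×10+2 = 42 → write A carry 2
  D×10+2 = 132 → write 4 carry 8
  2×10+8 = 28 → write C carry 1
  E×10+1 = 141 → write D carry 8
  remaining carry: 8

0x8DC4A62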